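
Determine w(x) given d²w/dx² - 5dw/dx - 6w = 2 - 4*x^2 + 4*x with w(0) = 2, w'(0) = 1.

Characteristic equation r² - 5r - 6 = 0 factors as (r + 1)(r - 6) = 0, so r = -1, 6.
Hence w_h = C1*exp(-x) + C2*exp(6*x).
For the particular solution try w_p = A0 + A1*x + A2*x^2. Substituting and matching coefficients of each power of x gives A0 = 37/27, A1 = -16/9, A2 = 2/3, so w_p = 37/27 - 16*x/9 + 2*x^2/3.
General solution: w = 37/27 - 16*x/9 + 2*x^2/3 + C1*exp(-x) + C2*exp(6*x).
Apply the initial conditions: w(0) = 37/27 + C1 + C2 = 2 and w'(0) = -16/9 - C1 + 6*C2 = 1. Solving gives C1 = 1/7, C2 = 92/189.

w = 37/27 - 16*x/9 + exp(-x)/7 + 2*x**2/3 + 92*exp(6*x)/189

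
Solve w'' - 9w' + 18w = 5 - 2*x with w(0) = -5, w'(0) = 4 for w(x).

w = 2/9 - 319*exp(3*x)/27 - x/9 + 178*exp(6*x)/27

Characteristic equation r² - 9r + 18 = 0 factors as (r - 6)(r - 3) = 0, so r = 6, 3.
Hence w_h = C1*exp(6*x) + C2*exp(3*x).
For the particular solution try w_p = A0 + A1*x. Substituting and matching coefficients of each power of x gives A0 = 2/9, A1 = -1/9, so w_p = 2/9 - x/9.
General solution: w = 2/9 - x/9 + C1*exp(6*x) + C2*exp(3*x).
Apply the initial conditions: w(0) = 2/9 + C1 + C2 = -5 and w'(0) = -1/9 + 3*C2 + 6*C1 = 4. Solving gives C1 = 178/27, C2 = -319/27.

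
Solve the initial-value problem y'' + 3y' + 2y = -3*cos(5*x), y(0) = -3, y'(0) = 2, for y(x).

Characteristic equation r² + 3r + 2 = 0 factors as (r + 2)(r + 1) = 0, so r = -2, -1.
Hence y_h = C1*exp(-2*x) + C2*exp(-x).
Try y_p = A*cos(5*x) + B*sin(5*x). Substituting and equating the coefficients of cos(5x) and sin(5x) gives A = 69/754, B = -45/754, so y_p = -45*sin(5*x)/754 + 69*cos(5*x)/754.
General solution: y = -45*sin(5*x)/754 + 69*cos(5*x)/754 + C1*exp(-2*x) + C2*exp(-x).
Apply the initial conditions: y(0) = 69/754 + C1 + C2 = -3 and y'(0) = -225/754 - C2 - 2*C1 = 2. Solving gives C1 = 23/29, C2 = -101/26.

y = -101*exp(-x)/26 - 45*sin(5*x)/754 + 23*exp(-2*x)/29 + 69*cos(5*x)/754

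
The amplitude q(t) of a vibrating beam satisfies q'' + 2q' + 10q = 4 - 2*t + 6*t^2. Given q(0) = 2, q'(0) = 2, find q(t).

q = 46/125 - 11*t/25 + 3*t**2/5 + 204*cos(3*t)*exp(-t)/125 + 509*exp(-t)*sin(3*t)/375

Characteristic equation r² + 2r + 10 = 0 has discriminant (2)² - 4·(10) = -36 < 0, so r = -1 ± 3i.
Hence q_h = C1*cos(3*t)*exp(-t) + C2*exp(-t)*sin(3*t).
For the particular solution try q_p = A0 + A1*t + A2*t^2. Substituting and matching coefficients of each power of t gives A0 = 46/125, A1 = -11/25, A2 = 3/5, so q_p = 46/125 - 11*t/25 + 3*t^2/5.
General solution: q = 46/125 - 11*t/25 + 3*t^2/5 + C1*cos(3*t)*exp(-t) + C2*exp(-t)*sin(3*t).
Apply the initial conditions: q(0) = 46/125 + C1 = 2 and q'(0) = -11/25 - C1 + 3*C2 = 2. Solving gives C1 = 204/125, C2 = 509/375.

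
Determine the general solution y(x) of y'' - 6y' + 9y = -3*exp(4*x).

y = -3*exp(4*x) + C1*exp(3*x) + C2*x*exp(3*x)

Characteristic equation r² - 6r + 9 = 0 has discriminant (-6)² - 4·(9) = 0, so r = 3 is a repeated root.
Hence y_h = (C1 + C2*x)*exp(3*x).
Try y_p = A*exp(4*x). Substituting into the equation and dividing by exp(4*x) gives A = -3, so y_p = -3*exp(4*x).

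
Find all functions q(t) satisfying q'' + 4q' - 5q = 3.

Characteristic equation r² + 4r - 5 = 0 factors as (r - 1)(r + 5) = 0, so r = 1, -5.
Hence q_h = C1*exp(t) + C2*exp(-5*t).
For the particular solution try q_p = A0. Substituting and matching coefficients of each power of t gives A0 = -3/5, so q_p = -3/5.

q = -3/5 + C1*exp(t) + C2*exp(-5*t)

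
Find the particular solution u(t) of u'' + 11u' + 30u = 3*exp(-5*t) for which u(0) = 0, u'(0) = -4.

u = -7*exp(-5*t) + 7*exp(-6*t) + 3*t*exp(-5*t)

Characteristic equation r² + 11r + 30 = 0 factors as (r + 6)(r + 5) = 0, so r = -6, -5.
Hence u_h = C1*exp(-6*t) + C2*exp(-5*t).
Since exp(-5*t) solves the homogeneous equation (r = -5 is a root of multiplicity 1), multiply the trial by t. Try u_p = A*t*exp(-5*t). Substituting into the equation and dividing by exp(-5*t) gives A = 3, so u_p = 3*t*exp(-5*t).
General solution: u = C1*exp(-6*t) + C2*exp(-5*t) + 3*t*exp(-5*t).
Apply the initial conditions: u(0) = C1 + C2 = 0 and u'(0) = 3 - 6*C1 - 5*C2 = -4. Solving gives C1 = 7, C2 = -7.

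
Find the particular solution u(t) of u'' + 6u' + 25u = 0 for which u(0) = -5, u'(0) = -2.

u = -5*cos(4*t)*exp(-3*t) - 17*exp(-3*t)*sin(4*t)/4

Characteristic equation r² + 6r + 25 = 0 has discriminant (6)² - 4·(25) = -64 < 0, so r = -3 ± 4i.
Hence u_h = C1*cos(4*t)*exp(-3*t) + C2*exp(-3*t)*sin(4*t).
Apply the initial conditions: u(0) = C1 = -5 and u'(0) = -3*C1 + 4*C2 = -2. Solving gives C1 = -5, C2 = -17/4.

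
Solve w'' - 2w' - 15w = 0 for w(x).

Characteristic equation r² - 2r - 15 = 0 factors as (r + 3)(r - 5) = 0, so r = -3, 5.
Hence w_h = C1*exp(-3*x) + C2*exp(5*x).

w = C1*exp(-3*x) + C2*exp(5*x)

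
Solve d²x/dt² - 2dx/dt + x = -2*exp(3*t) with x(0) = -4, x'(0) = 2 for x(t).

Characteristic equation r² - 2r + 1 = 0 has discriminant (-2)² - 4·(1) = 0, so r = 1 is a repeated root.
Hence x_h = (C1 + C2*t)*exp(t).
Try x_p = A*exp(3*t). Substituting into the equation and dividing by exp(3*t) gives A = -1/2, so x_p = -exp(3*t)/2.
General solution: x = -exp(3*t)/2 + C1*exp(t) + C2*t*exp(t).
Apply the initial conditions: x(0) = -1/2 + C1 = -4 and x'(0) = -3/2 + C1 + C2 = 2. Solving gives C1 = -7/2, C2 = 7.

x = -7*exp(t)/2 - exp(3*t)/2 + 7*t*exp(t)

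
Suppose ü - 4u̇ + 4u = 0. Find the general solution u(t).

u = C1*exp(2*t) + C2*t*exp(2*t)

Characteristic equation r² - 4r + 4 = 0 has discriminant (-4)² - 4·(4) = 0, so r = 2 is a repeated root.
Hence u_h = (C1 + C2*t)*exp(2*t).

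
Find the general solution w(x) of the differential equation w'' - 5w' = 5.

Characteristic equation r² - 5r = 0 factors as (r - 5)r = 0, so r = 5, 0.
Hence w_h = C1*exp(5*x) + C2.
Since 0 is a characteristic root (multiplicity 1), multiply the polynomial trial by x: try w_p = A0*x. Substituting and matching coefficients of each power of x gives A0 = -1, so w_p = -x.

w = C2 - x + C1*exp(5*x)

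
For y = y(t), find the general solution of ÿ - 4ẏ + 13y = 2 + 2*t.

y = 34/169 + 2*t/13 + C1*cos(3*t)*exp(2*t) + C2*exp(2*t)*sin(3*t)

Characteristic equation r² - 4r + 13 = 0 has discriminant (-4)² - 4·(13) = -36 < 0, so r = 2 ± 3i.
Hence y_h = C1*cos(3*t)*exp(2*t) + C2*exp(2*t)*sin(3*t).
For the particular solution try y_p = A0 + A1*t. Substituting and matching coefficients of each power of t gives A0 = 34/169, A1 = 2/13, so y_p = 34/169 + 2*t/13.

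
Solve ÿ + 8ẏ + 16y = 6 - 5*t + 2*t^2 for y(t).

y = 37/64 - 7*t/16 + t**2/8 + C1*exp(-4*t) + C2*t*exp(-4*t)

Characteristic equation r² + 8r + 16 = 0 has discriminant (8)² - 4·(16) = 0, so r = -4 is a repeated root.
Hence y_h = (C1 + C2*t)*exp(-4*t).
For the particular solution try y_p = A0 + A1*t + A2*t^2. Substituting and matching coefficients of each power of t gives A0 = 37/64, A1 = -7/16, A2 = 1/8, so y_p = 37/64 - 7*t/16 + t^2/8.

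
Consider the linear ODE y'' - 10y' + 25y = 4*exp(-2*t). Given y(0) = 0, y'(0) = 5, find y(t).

y = -4*exp(5*t)/49 + 4*exp(-2*t)/49 + 39*t*exp(5*t)/7

Characteristic equation r² - 10r + 25 = 0 has discriminant (-10)² - 4·(25) = 0, so r = 5 is a repeated root.
Hence y_h = (C1 + C2*t)*exp(5*t).
Try y_p = A*exp(-2*t). Substituting into the equation and dividing by exp(-2*t) gives A = 4/49, so y_p = 4*exp(-2*t)/49.
General solution: y = 4*exp(-2*t)/49 + C1*exp(5*t) + C2*t*exp(5*t).
Apply the initial conditions: y(0) = 4/49 + C1 = 0 and y'(0) = -8/49 + C2 + 5*C1 = 5. Solving gives C1 = -4/49, C2 = 39/7.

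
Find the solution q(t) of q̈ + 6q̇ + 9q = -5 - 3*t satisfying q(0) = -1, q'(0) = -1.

Characteristic equation r² + 6r + 9 = 0 has discriminant (6)² - 4·(9) = 0, so r = -3 is a repeated root.
Hence q_h = (C1 + C2*t)*exp(-3*t).
For the particular solution try q_p = A0 + A1*t. Substituting and matching coefficients of each power of t gives A0 = -1/3, A1 = -1/3, so q_p = -1/3 - t/3.
General solution: q = -1/3 - t/3 + C1*exp(-3*t) + C2*t*exp(-3*t).
Apply the initial conditions: q(0) = -1/3 + C1 = -1 and q'(0) = -1/3 + C2 - 3*C1 = -1. Solving gives C1 = -2/3, C2 = -8/3.

q = -1/3 - 2*exp(-3*t)/3 - t/3 - 8*t*exp(-3*t)/3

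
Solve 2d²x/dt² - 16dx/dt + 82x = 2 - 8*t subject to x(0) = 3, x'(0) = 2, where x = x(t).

x = 9/1681 - 4*t/41 - 3322*exp(4*t)*sin(5*t)/1681 + 5034*cos(5*t)*exp(4*t)/1681

Divide through by 2: x'' - 8x' + 41x = 1 - 4*t.
Characteristic equation r² - 8r + 41 = 0 has discriminant (-8)² - 4·(41) = -100 < 0, so r = 4 ± 5i.
Hence x_h = C1*cos(5*t)*exp(4*t) + C2*exp(4*t)*sin(5*t).
For the particular solution try x_p = A0 + A1*t. Substituting and matching coefficients of each power of t gives A0 = 9/1681, A1 = -4/41, so x_p = 9/1681 - 4*t/41.
General solution: x = 9/1681 - 4*t/41 + C1*cos(5*t)*exp(4*t) + C2*exp(4*t)*sin(5*t).
Apply the initial conditions: x(0) = 9/1681 + C1 = 3 and x'(0) = -4/41 + 4*C1 + 5*C2 = 2. Solving gives C1 = 5034/1681, C2 = -3322/1681.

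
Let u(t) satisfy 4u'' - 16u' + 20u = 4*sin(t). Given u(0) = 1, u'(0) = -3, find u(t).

Divide through by 4: u'' - 4u' + 5u = sin(t).
Characteristic equation r² - 4r + 5 = 0 has discriminant (-4)² - 4·(5) = -4 < 0, so r = 2 ± i.
Hence u_h = C1*cos(t)*exp(2*t) + C2*exp(2*t)*sin(t).
Try u_p = A*cos(t) + B*sin(t). Substituting and equating the coefficients of cos(t) and sin(t) gives A = 1/8, B = 1/8, so u_p = cos(t)/8 + sin(t)/8.
General solution: u = cos(t)/8 + sin(t)/8 + C1*cos(t)*exp(2*t) + C2*exp(2*t)*sin(t).
Apply the initial conditions: u(0) = 1/8 + C1 = 1 and u'(0) = 1/8 + C2 + 2*C1 = -3. Solving gives C1 = 7/8, C2 = -39/8.

u = cos(t)/8 + sin(t)/8 - 39*exp(2*t)*sin(t)/8 + 7*cos(t)*exp(2*t)/8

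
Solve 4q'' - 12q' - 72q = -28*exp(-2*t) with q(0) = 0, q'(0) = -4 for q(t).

Divide through by 4: q'' - 3q' - 18q = -7*exp(-2*t).
Characteristic equation r² - 3r - 18 = 0 factors as (r + 3)(r - 6) = 0, so r = -3, 6.
Hence q_h = C1*exp(-3*t) + C2*exp(6*t).
Try q_p = A*exp(-2*t). Substituting into the equation and dividing by exp(-2*t) gives A = 7/8, so q_p = 7*exp(-2*t)/8.
General solution: q = 7*exp(-2*t)/8 + C1*exp(-3*t) + C2*exp(6*t).
Apply the initial conditions: q(0) = 7/8 + C1 + C2 = 0 and q'(0) = -7/4 - 3*C1 + 6*C2 = -4. Solving gives C1 = -1/3, C2 = -13/24.

q = -13*exp(6*t)/24 - exp(-3*t)/3 + 7*exp(-2*t)/8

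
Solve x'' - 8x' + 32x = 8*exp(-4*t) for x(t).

Characteristic equation r² - 8r + 32 = 0 has discriminant (-8)² - 4·(32) = -64 < 0, so r = 4 ± 4i.
Hence x_h = C1*cos(4*t)*exp(4*t) + C2*exp(4*t)*sin(4*t).
Try x_p = A*exp(-4*t). Substituting into the equation and dividing by exp(-4*t) gives A = 1/10, so x_p = exp(-4*t)/10.

x = exp(-4*t)/10 + C1*cos(4*t)*exp(4*t) + C2*exp(4*t)*sin(4*t)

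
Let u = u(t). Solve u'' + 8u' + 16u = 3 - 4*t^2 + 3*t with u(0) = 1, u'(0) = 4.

u = -t**2/4 + 7*t/16 + 121*t*exp(-4*t)/16 + exp(-4*t)

Characteristic equation r² + 8r + 16 = 0 has discriminant (8)² - 4·(16) = 0, so r = -4 is a repeated root.
Hence u_h = (C1 + C2*t)*exp(-4*t).
For the particular solution try u_p = A0 + A1*t + A2*t^2. Substituting and matching coefficients of each power of t gives A0 = 0, A1 = 7/16, A2 = -1/4, so u_p = -t^2/4 + 7*t/16.
General solution: u = -t^2/4 + 7*t/16 + C1*exp(-4*t) + C2*t*exp(-4*t).
Apply the initial conditions: u(0) = C1 = 1 and u'(0) = 7/16 + C2 - 4*C1 = 4. Solving gives C1 = 1, C2 = 121/16.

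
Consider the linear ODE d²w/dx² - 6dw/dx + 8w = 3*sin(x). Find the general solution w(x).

w = 18*cos(x)/85 + 21*sin(x)/85 + C1*exp(2*x) + C2*exp(4*x)

Characteristic equation r² - 6r + 8 = 0 factors as (r - 2)(r - 4) = 0, so r = 2, 4.
Hence w_h = C1*exp(2*x) + C2*exp(4*x).
Try w_p = A*cos(x) + B*sin(x). Substituting and equating the coefficients of cos(x) and sin(x) gives A = 18/85, B = 21/85, so w_p = 18*cos(x)/85 + 21*sin(x)/85.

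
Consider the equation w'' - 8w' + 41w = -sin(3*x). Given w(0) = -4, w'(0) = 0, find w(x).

Characteristic equation r² - 8r + 41 = 0 has discriminant (-8)² - 4·(41) = -100 < 0, so r = 4 ± 5i.
Hence w_h = C1*cos(5*x)*exp(4*x) + C2*exp(4*x)*sin(5*x).
Try w_p = A*cos(3*x) + B*sin(3*x). Substituting and equating the coefficients of cos(3x) and sin(3x) gives A = -3/200, B = -1/50, so w_p = -3*cos(3*x)/200 - sin(3*x)/50.
General solution: w = -3*cos(3*x)/200 - sin(3*x)/50 + C1*cos(5*x)*exp(4*x) + C2*exp(4*x)*sin(5*x).
Apply the initial conditions: w(0) = -3/200 + C1 = -4 and w'(0) = -3/50 + 4*C1 + 5*C2 = 0. Solving gives C1 = -797/200, C2 = 16/5.

w = -3*cos(3*x)/200 - sin(3*x)/50 - 797*cos(5*x)*exp(4*x)/200 + 16*exp(4*x)*sin(5*x)/5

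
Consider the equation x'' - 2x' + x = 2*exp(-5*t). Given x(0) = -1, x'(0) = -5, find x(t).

x = -19*exp(t)/18 + exp(-5*t)/18 - 11*t*exp(t)/3

Characteristic equation r² - 2r + 1 = 0 has discriminant (-2)² - 4·(1) = 0, so r = 1 is a repeated root.
Hence x_h = (C1 + C2*t)*exp(t).
Try x_p = A*exp(-5*t). Substituting into the equation and dividing by exp(-5*t) gives A = 1/18, so x_p = exp(-5*t)/18.
General solution: x = exp(-5*t)/18 + C1*exp(t) + C2*t*exp(t).
Apply the initial conditions: x(0) = 1/18 + C1 = -1 and x'(0) = -5/18 + C1 + C2 = -5. Solving gives C1 = -19/18, C2 = -11/3.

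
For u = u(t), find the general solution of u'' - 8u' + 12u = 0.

Characteristic equation r² - 8r + 12 = 0 factors as (r - 2)(r - 6) = 0, so r = 2, 6.
Hence u_h = C1*exp(2*t) + C2*exp(6*t).

u = C1*exp(2*t) + C2*exp(6*t)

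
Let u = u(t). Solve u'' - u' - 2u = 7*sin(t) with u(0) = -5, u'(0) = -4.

Characteristic equation r² - r - 2 = 0 factors as (r + 1)(r - 2) = 0, so r = -1, 2.
Hence u_h = C1*exp(-t) + C2*exp(2*t).
Try u_p = A*cos(t) + B*sin(t). Substituting and equating the coefficients of cos(t) and sin(t) gives A = 7/10, B = -21/10, so u_p = -21*sin(t)/10 + 7*cos(t)/10.
General solution: u = -21*sin(t)/10 + 7*cos(t)/10 + C1*exp(-t) + C2*exp(2*t).
Apply the initial conditions: u(0) = 7/10 + C1 + C2 = -5 and u'(0) = -21/10 - C1 + 2*C2 = -4. Solving gives C1 = -19/6, C2 = -38/15.

u = -38*exp(2*t)/15 - 21*sin(t)/10 - 19*exp(-t)/6 + 7*cos(t)/10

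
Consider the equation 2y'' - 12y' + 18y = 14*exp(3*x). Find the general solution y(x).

Divide through by 2: y'' - 6y' + 9y = 7*exp(3*x).
Characteristic equation r² - 6r + 9 = 0 has discriminant (-6)² - 4·(9) = 0, so r = 3 is a repeated root.
Hence y_h = (C1 + C2*x)*exp(3*x).
Since exp(3*x) solves the homogeneous equation (r = 3 is a root of multiplicity 2), multiply the trial by x^2. Try y_p = A*x^2*exp(3*x). Substituting into the equation and dividing by exp(3*x) gives A = 7/2, so y_p = 7*x^2*exp(3*x)/2.

y = C1*exp(3*x) + 7*x**2*exp(3*x)/2 + C2*x*exp(3*x)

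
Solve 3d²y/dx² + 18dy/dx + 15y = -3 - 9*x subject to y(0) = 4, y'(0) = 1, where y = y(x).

Divide through by 3: y'' + 6y' + 5y = -1 - 3*x.
Characteristic equation r² + 6r + 5 = 0 factors as (r + 1)(r + 5) = 0, so r = -1, -5.
Hence y_h = C1*exp(-x) + C2*exp(-5*x).
For the particular solution try y_p = A0 + A1*x. Substituting and matching coefficients of each power of x gives A0 = 13/25, A1 = -3/5, so y_p = 13/25 - 3*x/5.
General solution: y = 13/25 - 3*x/5 + C1*exp(-x) + C2*exp(-5*x).
Apply the initial conditions: y(0) = 13/25 + C1 + C2 = 4 and y'(0) = -3/5 - C1 - 5*C2 = 1. Solving gives C1 = 19/4, C2 = -127/100.

y = 13/25 - 127*exp(-5*x)/100 - 3*x/5 + 19*exp(-x)/4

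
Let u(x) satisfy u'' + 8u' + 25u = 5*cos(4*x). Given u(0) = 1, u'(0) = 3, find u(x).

u = 9*cos(4*x)/221 + 32*sin(4*x)/221 + 212*cos(3*x)*exp(-4*x)/221 + 461*exp(-4*x)*sin(3*x)/221

Characteristic equation r² + 8r + 25 = 0 has discriminant (8)² - 4·(25) = -36 < 0, so r = -4 ± 3i.
Hence u_h = C1*cos(3*x)*exp(-4*x) + C2*exp(-4*x)*sin(3*x).
Try u_p = A*cos(4*x) + B*sin(4*x). Substituting and equating the coefficients of cos(4x) and sin(4x) gives A = 9/221, B = 32/221, so u_p = 9*cos(4*x)/221 + 32*sin(4*x)/221.
General solution: u = 9*cos(4*x)/221 + 32*sin(4*x)/221 + C1*cos(3*x)*exp(-4*x) + C2*exp(-4*x)*sin(3*x).
Apply the initial conditions: u(0) = 9/221 + C1 = 1 and u'(0) = 128/221 - 4*C1 + 3*C2 = 3. Solving gives C1 = 212/221, C2 = 461/221.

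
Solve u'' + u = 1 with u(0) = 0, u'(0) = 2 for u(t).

Characteristic equation r² + 1 = 0 has discriminant (0)² - 4·(1) = -4 < 0, so r = ± i.
Hence u_h = C1*cos(t) + C2*sin(t).
For the particular solution try u_p = A0. Substituting and matching coefficients of each power of t gives A0 = 1, so u_p = 1.
General solution: u = 1 + C1*cos(t) + C2*sin(t).
Apply the initial conditions: u(0) = 1 + C1 = 0 and u'(0) = C2 = 2. Solving gives C1 = -1, C2 = 2.

u = 1 - cos(t) + 2*sin(t)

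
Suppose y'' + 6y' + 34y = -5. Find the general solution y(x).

y = -5/34 + C1*cos(5*x)*exp(-3*x) + C2*exp(-3*x)*sin(5*x)

Characteristic equation r² + 6r + 34 = 0 has discriminant (6)² - 4·(34) = -100 < 0, so r = -3 ± 5i.
Hence y_h = C1*cos(5*x)*exp(-3*x) + C2*exp(-3*x)*sin(5*x).
For the particular solution try y_p = A0. Substituting and matching coefficients of each power of x gives A0 = -5/34, so y_p = -5/34.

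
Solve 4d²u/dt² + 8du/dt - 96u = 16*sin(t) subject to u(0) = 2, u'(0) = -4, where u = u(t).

Divide through by 4: u'' + 2u' - 24u = 4*sin(t).
Characteristic equation r² + 2r - 24 = 0 factors as (r + 6)(r - 4) = 0, so r = -6, 4.
Hence u_h = C1*exp(-6*t) + C2*exp(4*t).
Try u_p = A*cos(t) + B*sin(t). Substituting and equating the coefficients of cos(t) and sin(t) gives A = -8/629, B = -100/629, so u_p = -100*sin(t)/629 - 8*cos(t)/629.
General solution: u = -100*sin(t)/629 - 8*cos(t)/629 + C1*exp(-6*t) + C2*exp(4*t).
Apply the initial conditions: u(0) = -8/629 + C1 + C2 = 2 and u'(0) = -100/629 - 6*C1 + 4*C2 = -4. Solving gives C1 = 44/37, C2 = 14/17.

u = -100*sin(t)/629 - 8*cos(t)/629 + 14*exp(4*t)/17 + 44*exp(-6*t)/37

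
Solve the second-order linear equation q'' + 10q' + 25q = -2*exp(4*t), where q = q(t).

Characteristic equation r² + 10r + 25 = 0 has discriminant (10)² - 4·(25) = 0, so r = -5 is a repeated root.
Hence q_h = (C1 + C2*t)*exp(-5*t).
Try q_p = A*exp(4*t). Substituting into the equation and dividing by exp(4*t) gives A = -2/81, so q_p = -2*exp(4*t)/81.

q = -2*exp(4*t)/81 + C1*exp(-5*t) + C2*t*exp(-5*t)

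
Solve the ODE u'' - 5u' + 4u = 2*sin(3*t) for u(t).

u = -sin(3*t)/25 + 3*cos(3*t)/25 + C1*exp(4*t) + C2*exp(t)

Characteristic equation r² - 5r + 4 = 0 factors as (r - 4)(r - 1) = 0, so r = 4, 1.
Hence u_h = C1*exp(4*t) + C2*exp(t).
Try u_p = A*cos(3*t) + B*sin(3*t). Substituting and equating the coefficients of cos(3t) and sin(3t) gives A = 3/25, B = -1/25, so u_p = -sin(3*t)/25 + 3*cos(3*t)/25.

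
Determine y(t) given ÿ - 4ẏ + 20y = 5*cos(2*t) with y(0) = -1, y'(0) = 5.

Characteristic equation r² - 4r + 20 = 0 has discriminant (-4)² - 4·(20) = -64 < 0, so r = 2 ± 4i.
Hence y_h = C1*cos(4*t)*exp(2*t) + C2*exp(2*t)*sin(4*t).
Try y_p = A*cos(2*t) + B*sin(2*t). Substituting and equating the coefficients of cos(2t) and sin(2t) gives A = 1/4, B = -1/8, so y_p = -sin(2*t)/8 + cos(2*t)/4.
General solution: y = -sin(2*t)/8 + cos(2*t)/4 + C1*cos(4*t)*exp(2*t) + C2*exp(2*t)*sin(4*t).
Apply the initial conditions: y(0) = 1/4 + C1 = -1 and y'(0) = -1/4 + 2*C1 + 4*C2 = 5. Solving gives C1 = -5/4, C2 = 31/16.

y = -sin(2*t)/8 + cos(2*t)/4 - 5*cos(4*t)*exp(2*t)/4 + 31*exp(2*t)*sin(4*t)/16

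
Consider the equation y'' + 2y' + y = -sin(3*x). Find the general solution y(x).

Characteristic equation r² + 2r + 1 = 0 has discriminant (2)² - 4·(1) = 0, so r = -1 is a repeated root.
Hence y_h = (C1 + C2*x)*exp(-x).
Try y_p = A*cos(3*x) + B*sin(3*x). Substituting and equating the coefficients of cos(3x) and sin(3x) gives A = 3/50, B = 2/25, so y_p = 2*sin(3*x)/25 + 3*cos(3*x)/50.

y = 2*sin(3*x)/25 + 3*cos(3*x)/50 + C1*exp(-x) + C2*x*exp(-x)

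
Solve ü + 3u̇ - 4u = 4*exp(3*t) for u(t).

u = 2*exp(3*t)/7 + C1*exp(-4*t) + C2*exp(t)

Characteristic equation r² + 3r - 4 = 0 factors as (r + 4)(r - 1) = 0, so r = -4, 1.
Hence u_h = C1*exp(-4*t) + C2*exp(t).
Try u_p = A*exp(3*t). Substituting into the equation and dividing by exp(3*t) gives A = 2/7, so u_p = 2*exp(3*t)/7.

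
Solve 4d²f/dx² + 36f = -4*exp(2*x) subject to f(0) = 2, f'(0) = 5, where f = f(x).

f = -exp(2*x)/13 + 27*cos(3*x)/13 + 67*sin(3*x)/39

Divide through by 4: f'' + 9f = -exp(2*x).
Characteristic equation r² + 9 = 0 has discriminant (0)² - 4·(9) = -36 < 0, so r = ± 3i.
Hence f_h = C1*cos(3*x) + C2*sin(3*x).
Try f_p = A*exp(2*x). Substituting into the equation and dividing by exp(2*x) gives A = -1/13, so f_p = -exp(2*x)/13.
General solution: f = -exp(2*x)/13 + C1*cos(3*x) + C2*sin(3*x).
Apply the initial conditions: f(0) = -1/13 + C1 = 2 and f'(0) = -2/13 + 3*C2 = 5. Solving gives C1 = 27/13, C2 = 67/39.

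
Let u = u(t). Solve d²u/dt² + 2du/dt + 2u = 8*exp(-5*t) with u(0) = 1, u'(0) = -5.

Characteristic equation r² + 2r + 2 = 0 has discriminant (2)² - 4·(2) = -4 < 0, so r = -1 ± i.
Hence u_h = C1*cos(t)*exp(-t) + C2*exp(-t)*sin(t).
Try u_p = A*exp(-5*t). Substituting into the equation and dividing by exp(-5*t) gives A = 8/17, so u_p = 8*exp(-5*t)/17.
General solution: u = 8*exp(-5*t)/17 + C1*cos(t)*exp(-t) + C2*exp(-t)*sin(t).
Apply the initial conditions: u(0) = 8/17 + C1 = 1 and u'(0) = -40/17 + C2 - C1 = -5. Solving gives C1 = 9/17, C2 = -36/17.

u = 8*exp(-5*t)/17 - 36*exp(-t)*sin(t)/17 + 9*cos(t)*exp(-t)/17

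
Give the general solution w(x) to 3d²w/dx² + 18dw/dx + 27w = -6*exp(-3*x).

Divide through by 3: w'' + 6w' + 9w = -2*exp(-3*x).
Characteristic equation r² + 6r + 9 = 0 has discriminant (6)² - 4·(9) = 0, so r = -3 is a repeated root.
Hence w_h = (C1 + C2*x)*exp(-3*x).
Since exp(-3*x) solves the homogeneous equation (r = -3 is a root of multiplicity 2), multiply the trial by x^2. Try w_p = A*x^2*exp(-3*x). Substituting into the equation and dividing by exp(-3*x) gives A = -1, so w_p = -x^2*exp(-3*x).

w = C1*exp(-3*x) - x**2*exp(-3*x) + C2*x*exp(-3*x)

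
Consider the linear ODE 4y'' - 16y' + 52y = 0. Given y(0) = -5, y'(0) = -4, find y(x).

Divide through by 4: y'' - 4y' + 13y = 0.
Characteristic equation r² - 4r + 13 = 0 has discriminant (-4)² - 4·(13) = -36 < 0, so r = 2 ± 3i.
Hence y_h = C1*cos(3*x)*exp(2*x) + C2*exp(2*x)*sin(3*x).
Apply the initial conditions: y(0) = C1 = -5 and y'(0) = 2*C1 + 3*C2 = -4. Solving gives C1 = -5, C2 = 2.

y = -5*cos(3*x)*exp(2*x) + 2*exp(2*x)*sin(3*x)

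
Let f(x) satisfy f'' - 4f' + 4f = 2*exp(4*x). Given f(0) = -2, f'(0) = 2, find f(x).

Characteristic equation r² - 4r + 4 = 0 has discriminant (-4)² - 4·(4) = 0, so r = 2 is a repeated root.
Hence f_h = (C1 + C2*x)*exp(2*x).
Try f_p = A*exp(4*x). Substituting into the equation and dividing by exp(4*x) gives A = 1/2, so f_p = exp(4*x)/2.
General solution: f = exp(4*x)/2 + C1*exp(2*x) + C2*x*exp(2*x).
Apply the initial conditions: f(0) = 1/2 + C1 = -2 and f'(0) = 2 + C2 + 2*C1 = 2. Solving gives C1 = -5/2, C2 = 5.

f = exp(4*x)/2 - 5*exp(2*x)/2 + 5*x*exp(2*x)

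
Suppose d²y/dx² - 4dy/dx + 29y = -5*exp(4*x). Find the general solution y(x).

Characteristic equation r² - 4r + 29 = 0 has discriminant (-4)² - 4·(29) = -100 < 0, so r = 2 ± 5i.
Hence y_h = C1*cos(5*x)*exp(2*x) + C2*exp(2*x)*sin(5*x).
Try y_p = A*exp(4*x). Substituting into the equation and dividing by exp(4*x) gives A = -5/29, so y_p = -5*exp(4*x)/29.

y = -5*exp(4*x)/29 + C1*cos(5*x)*exp(2*x) + C2*exp(2*x)*sin(5*x)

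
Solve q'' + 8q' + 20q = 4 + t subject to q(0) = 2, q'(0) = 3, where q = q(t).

Characteristic equation r² + 8r + 20 = 0 has discriminant (8)² - 4·(20) = -16 < 0, so r = -4 ± 2i.
Hence q_h = C1*cos(2*t)*exp(-4*t) + C2*exp(-4*t)*sin(2*t).
For the particular solution try q_p = A0 + A1*t. Substituting and matching coefficients of each power of t gives A0 = 9/50, A1 = 1/20, so q_p = 9/50 + t/20.
General solution: q = 9/50 + t/20 + C1*cos(2*t)*exp(-4*t) + C2*exp(-4*t)*sin(2*t).
Apply the initial conditions: q(0) = 9/50 + C1 = 2 and q'(0) = 1/20 - 4*C1 + 2*C2 = 3. Solving gives C1 = 91/50, C2 = 1023/200.

q = 9/50 + t/20 + 91*cos(2*t)*exp(-4*t)/50 + 1023*exp(-4*t)*sin(2*t)/200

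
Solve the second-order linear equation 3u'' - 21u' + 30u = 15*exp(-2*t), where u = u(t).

Divide through by 3: u'' - 7u' + 10u = 5*exp(-2*t).
Characteristic equation r² - 7r + 10 = 0 factors as (r - 5)(r - 2) = 0, so r = 5, 2.
Hence u_h = C1*exp(5*t) + C2*exp(2*t).
Try u_p = A*exp(-2*t). Substituting into the equation and dividing by exp(-2*t) gives A = 5/28, so u_p = 5*exp(-2*t)/28.

u = 5*exp(-2*t)/28 + C1*exp(5*t) + C2*exp(2*t)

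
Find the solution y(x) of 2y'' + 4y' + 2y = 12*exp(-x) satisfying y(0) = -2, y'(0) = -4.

y = -2*exp(-x) - 6*x*exp(-x) + 3*x**2*exp(-x)

Divide through by 2: y'' + 2y' + y = 6*exp(-x).
Characteristic equation r² + 2r + 1 = 0 has discriminant (2)² - 4·(1) = 0, so r = -1 is a repeated root.
Hence y_h = (C1 + C2*x)*exp(-x).
Since exp(-x) solves the homogeneous equation (r = -1 is a root of multiplicity 2), multiply the trial by x^2. Try y_p = A*x^2*exp(-x). Substituting into the equation and dividing by exp(-x) gives A = 3, so y_p = 3*x^2*exp(-x).
General solution: y = C1*exp(-x) + 3*x^2*exp(-x) + C2*x*exp(-x).
Apply the initial conditions: y(0) = C1 = -2 and y'(0) = C2 - C1 = -4. Solving gives C1 = -2, C2 = -6.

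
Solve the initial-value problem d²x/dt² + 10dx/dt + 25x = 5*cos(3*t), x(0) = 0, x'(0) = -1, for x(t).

Characteristic equation r² + 10r + 25 = 0 has discriminant (10)² - 4·(25) = 0, so r = -5 is a repeated root.
Hence x_h = (C1 + C2*t)*exp(-5*t).
Try x_p = A*cos(3*t) + B*sin(3*t). Substituting and equating the coefficients of cos(3t) and sin(3t) gives A = 20/289, B = 75/578, so x_p = 20*cos(3*t)/289 + 75*sin(3*t)/578.
General solution: x = 20*cos(3*t)/289 + 75*sin(3*t)/578 + C1*exp(-5*t) + C2*t*exp(-5*t).
Apply the initial conditions: x(0) = 20/289 + C1 = 0 and x'(0) = 225/578 + C2 - 5*C1 = -1. Solving gives C1 = -20/289, C2 = -59/34.

x = -20*exp(-5*t)/289 + 20*cos(3*t)/289 + 75*sin(3*t)/578 - 59*t*exp(-5*t)/34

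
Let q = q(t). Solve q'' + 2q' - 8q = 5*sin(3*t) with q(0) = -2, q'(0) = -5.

q = -77*exp(2*t)/39 - 17*sin(3*t)/65 - 6*cos(3*t)/65 + exp(-4*t)/15

Characteristic equation r² + 2r - 8 = 0 factors as (r - 2)(r + 4) = 0, so r = 2, -4.
Hence q_h = C1*exp(2*t) + C2*exp(-4*t).
Try q_p = A*cos(3*t) + B*sin(3*t). Substituting and equating the coefficients of cos(3t) and sin(3t) gives A = -6/65, B = -17/65, so q_p = -17*sin(3*t)/65 - 6*cos(3*t)/65.
General solution: q = -17*sin(3*t)/65 - 6*cos(3*t)/65 + C1*exp(2*t) + C2*exp(-4*t).
Apply the initial conditions: q(0) = -6/65 + C1 + C2 = -2 and q'(0) = -51/65 - 4*C2 + 2*C1 = -5. Solving gives C1 = -77/39, C2 = 1/15.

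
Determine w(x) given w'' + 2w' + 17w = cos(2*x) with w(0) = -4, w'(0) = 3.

w = 4*sin(2*x)/185 + 13*cos(2*x)/185 - 753*cos(4*x)*exp(-x)/185 - 103*exp(-x)*sin(4*x)/370

Characteristic equation r² + 2r + 17 = 0 has discriminant (2)² - 4·(17) = -64 < 0, so r = -1 ± 4i.
Hence w_h = C1*cos(4*x)*exp(-x) + C2*exp(-x)*sin(4*x).
Try w_p = A*cos(2*x) + B*sin(2*x). Substituting and equating the coefficients of cos(2x) and sin(2x) gives A = 13/185, B = 4/185, so w_p = 4*sin(2*x)/185 + 13*cos(2*x)/185.
General solution: w = 4*sin(2*x)/185 + 13*cos(2*x)/185 + C1*cos(4*x)*exp(-x) + C2*exp(-x)*sin(4*x).
Apply the initial conditions: w(0) = 13/185 + C1 = -4 and w'(0) = 8/185 - C1 + 4*C2 = 3. Solving gives C1 = -753/185, C2 = -103/370.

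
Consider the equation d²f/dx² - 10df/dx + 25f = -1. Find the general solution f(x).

f = -1/25 + C1*exp(5*x) + C2*x*exp(5*x)

Characteristic equation r² - 10r + 25 = 0 has discriminant (-10)² - 4·(25) = 0, so r = 5 is a repeated root.
Hence f_h = (C1 + C2*x)*exp(5*x).
For the particular solution try f_p = A0. Substituting and matching coefficients of each power of x gives A0 = -1/25, so f_p = -1/25.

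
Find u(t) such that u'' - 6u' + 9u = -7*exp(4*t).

Characteristic equation r² - 6r + 9 = 0 has discriminant (-6)² - 4·(9) = 0, so r = 3 is a repeated root.
Hence u_h = (C1 + C2*t)*exp(3*t).
Try u_p = A*exp(4*t). Substituting into the equation and dividing by exp(4*t) gives A = -7, so u_p = -7*exp(4*t).

u = -7*exp(4*t) + C1*exp(3*t) + C2*t*exp(3*t)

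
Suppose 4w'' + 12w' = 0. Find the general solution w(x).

Divide through by 4: w'' + 3w' = 0.
Characteristic equation r² + 3r = 0 factors as (r + 3)r = 0, so r = -3, 0.
Hence w_h = C1*exp(-3*x) + C2.

w = C2 + C1*exp(-3*x)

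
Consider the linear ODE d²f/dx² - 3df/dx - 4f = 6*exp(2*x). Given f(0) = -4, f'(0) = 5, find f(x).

Characteristic equation r² - 3r - 4 = 0 factors as (r - 4)(r + 1) = 0, so r = 4, -1.
Hence f_h = C1*exp(4*x) + C2*exp(-x).
Try f_p = A*exp(2*x). Substituting into the equation and dividing by exp(2*x) gives A = -1, so f_p = -exp(2*x).
General solution: f = -exp(2*x) + C1*exp(4*x) + C2*exp(-x).
Apply the initial conditions: f(0) = -1 + C1 + C2 = -4 and f'(0) = -2 - C2 + 4*C1 = 5. Solving gives C1 = 4/5, C2 = -19/5.

f = -exp(2*x) - 19*exp(-x)/5 + 4*exp(4*x)/5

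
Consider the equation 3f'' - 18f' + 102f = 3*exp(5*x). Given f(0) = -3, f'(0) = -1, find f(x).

f = exp(5*x)/29 - 88*cos(5*x)*exp(3*x)/29 + 46*exp(3*x)*sin(5*x)/29

Divide through by 3: f'' - 6f' + 34f = exp(5*x).
Characteristic equation r² - 6r + 34 = 0 has discriminant (-6)² - 4·(34) = -100 < 0, so r = 3 ± 5i.
Hence f_h = C1*cos(5*x)*exp(3*x) + C2*exp(3*x)*sin(5*x).
Try f_p = A*exp(5*x). Substituting into the equation and dividing by exp(5*x) gives A = 1/29, so f_p = exp(5*x)/29.
General solution: f = exp(5*x)/29 + C1*cos(5*x)*exp(3*x) + C2*exp(3*x)*sin(5*x).
Apply the initial conditions: f(0) = 1/29 + C1 = -3 and f'(0) = 5/29 + 3*C1 + 5*C2 = -1. Solving gives C1 = -88/29, C2 = 46/29.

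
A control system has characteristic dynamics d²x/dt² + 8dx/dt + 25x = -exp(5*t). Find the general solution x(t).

x = -exp(5*t)/90 + C1*cos(3*t)*exp(-4*t) + C2*exp(-4*t)*sin(3*t)

Characteristic equation r² + 8r + 25 = 0 has discriminant (8)² - 4·(25) = -36 < 0, so r = -4 ± 3i.
Hence x_h = C1*cos(3*t)*exp(-4*t) + C2*exp(-4*t)*sin(3*t).
Try x_p = A*exp(5*t). Substituting into the equation and dividing by exp(5*t) gives A = -1/90, so x_p = -exp(5*t)/90.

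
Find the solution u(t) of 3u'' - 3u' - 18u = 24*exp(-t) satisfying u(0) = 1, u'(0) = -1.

u = -2*exp(-t) + 3*exp(3*t)/5 + 12*exp(-2*t)/5

Divide through by 3: u'' - u' - 6u = 8*exp(-t).
Characteristic equation r² - r - 6 = 0 factors as (r + 2)(r - 3) = 0, so r = -2, 3.
Hence u_h = C1*exp(-2*t) + C2*exp(3*t).
Try u_p = A*exp(-t). Substituting into the equation and dividing by exp(-t) gives A = -2, so u_p = -2*exp(-t).
General solution: u = -2*exp(-t) + C1*exp(-2*t) + C2*exp(3*t).
Apply the initial conditions: u(0) = -2 + C1 + C2 = 1 and u'(0) = 2 - 2*C1 + 3*C2 = -1. Solving gives C1 = 12/5, C2 = 3/5.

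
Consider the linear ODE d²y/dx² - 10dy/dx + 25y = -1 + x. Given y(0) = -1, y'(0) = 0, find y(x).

Characteristic equation r² - 10r + 25 = 0 has discriminant (-10)² - 4·(25) = 0, so r = 5 is a repeated root.
Hence y_h = (C1 + C2*x)*exp(5*x).
For the particular solution try y_p = A0 + A1*x. Substituting and matching coefficients of each power of x gives A0 = -3/125, A1 = 1/25, so y_p = -3/125 + x/25.
General solution: y = -3/125 + x/25 + C1*exp(5*x) + C2*x*exp(5*x).
Apply the initial conditions: y(0) = -3/125 + C1 = -1 and y'(0) = 1/25 + C2 + 5*C1 = 0. Solving gives C1 = -122/125, C2 = 121/25.

y = -3/125 - 122*exp(5*x)/125 + x/25 + 121*x*exp(5*x)/25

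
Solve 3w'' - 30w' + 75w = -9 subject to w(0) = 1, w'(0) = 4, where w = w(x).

w = -3/25 + 28*exp(5*x)/25 - 8*x*exp(5*x)/5

Divide through by 3: w'' - 10w' + 25w = -3.
Characteristic equation r² - 10r + 25 = 0 has discriminant (-10)² - 4·(25) = 0, so r = 5 is a repeated root.
Hence w_h = (C1 + C2*x)*exp(5*x).
For the particular solution try w_p = A0. Substituting and matching coefficients of each power of x gives A0 = -3/25, so w_p = -3/25.
General solution: w = -3/25 + C1*exp(5*x) + C2*x*exp(5*x).
Apply the initial conditions: w(0) = -3/25 + C1 = 1 and w'(0) = C2 + 5*C1 = 4. Solving gives C1 = 28/25, C2 = -8/5.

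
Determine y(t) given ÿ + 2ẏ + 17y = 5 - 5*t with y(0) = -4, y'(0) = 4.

y = 95/289 - 5*t/17 - 1251*cos(4*t)*exp(-t)/289 - 5*exp(-t)*sin(4*t)/578

Characteristic equation r² + 2r + 17 = 0 has discriminant (2)² - 4·(17) = -64 < 0, so r = -1 ± 4i.
Hence y_h = C1*cos(4*t)*exp(-t) + C2*exp(-t)*sin(4*t).
For the particular solution try y_p = A0 + A1*t. Substituting and matching coefficients of each power of t gives A0 = 95/289, A1 = -5/17, so y_p = 95/289 - 5*t/17.
General solution: y = 95/289 - 5*t/17 + C1*cos(4*t)*exp(-t) + C2*exp(-t)*sin(4*t).
Apply the initial conditions: y(0) = 95/289 + C1 = -4 and y'(0) = -5/17 - C1 + 4*C2 = 4. Solving gives C1 = -1251/289, C2 = -5/578.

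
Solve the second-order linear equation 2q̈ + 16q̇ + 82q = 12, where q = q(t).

q = 6/41 + C1*cos(5*t)*exp(-4*t) + C2*exp(-4*t)*sin(5*t)

Divide through by 2: q'' + 8q' + 41q = 6.
Characteristic equation r² + 8r + 41 = 0 has discriminant (8)² - 4·(41) = -100 < 0, so r = -4 ± 5i.
Hence q_h = C1*cos(5*t)*exp(-4*t) + C2*exp(-4*t)*sin(5*t).
For the particular solution try q_p = A0. Substituting and matching coefficients of each power of t gives A0 = 6/41, so q_p = 6/41.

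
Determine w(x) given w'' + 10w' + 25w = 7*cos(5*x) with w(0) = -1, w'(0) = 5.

w = -exp(-5*x) + 7*sin(5*x)/50 - 7*x*exp(-5*x)/10

Characteristic equation r² + 10r + 25 = 0 has discriminant (10)² - 4·(25) = 0, so r = -5 is a repeated root.
Hence w_h = (C1 + C2*x)*exp(-5*x).
Try w_p = A*cos(5*x) + B*sin(5*x). Substituting and equating the coefficients of cos(5x) and sin(5x) gives A = 0, B = 7/50, so w_p = 7*sin(5*x)/50.
General solution: w = 7*sin(5*x)/50 + C1*exp(-5*x) + C2*x*exp(-5*x).
Apply the initial conditions: w(0) = C1 = -1 and w'(0) = 7/10 + C2 - 5*C1 = 5. Solving gives C1 = -1, C2 = -7/10.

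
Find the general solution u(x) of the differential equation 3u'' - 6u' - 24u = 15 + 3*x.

u = -19/32 - x/8 + C1*exp(4*x) + C2*exp(-2*x)

Divide through by 3: u'' - 2u' - 8u = 5 + x.
Characteristic equation r² - 2r - 8 = 0 factors as (r - 4)(r + 2) = 0, so r = 4, -2.
Hence u_h = C1*exp(4*x) + C2*exp(-2*x).
For the particular solution try u_p = A0 + A1*x. Substituting and matching coefficients of each power of x gives A0 = -19/32, A1 = -1/8, so u_p = -19/32 - x/8.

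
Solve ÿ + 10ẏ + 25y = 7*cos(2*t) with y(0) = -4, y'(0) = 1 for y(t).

Characteristic equation r² + 10r + 25 = 0 has discriminant (10)² - 4·(25) = 0, so r = -5 is a repeated root.
Hence y_h = (C1 + C2*t)*exp(-5*t).
Try y_p = A*cos(2*t) + B*sin(2*t). Substituting and equating the coefficients of cos(2t) and sin(2t) gives A = 147/841, B = 140/841, so y_p = 140*sin(2*t)/841 + 147*cos(2*t)/841.
General solution: y = 140*sin(2*t)/841 + 147*cos(2*t)/841 + C1*exp(-5*t) + C2*t*exp(-5*t).
Apply the initial conditions: y(0) = 147/841 + C1 = -4 and y'(0) = 280/841 + C2 - 5*C1 = 1. Solving gives C1 = -3511/841, C2 = -586/29.

y = -3511*exp(-5*t)/841 + 140*sin(2*t)/841 + 147*cos(2*t)/841 - 586*t*exp(-5*t)/29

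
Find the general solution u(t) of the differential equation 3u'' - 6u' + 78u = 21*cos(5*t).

Divide through by 3: u'' - 2u' + 26u = 7*cos(5*t).
Characteristic equation r² - 2r + 26 = 0 has discriminant (-2)² - 4·(26) = -100 < 0, so r = 1 ± 5i.
Hence u_h = C1*cos(5*t)*exp(t) + C2*exp(t)*sin(5*t).
Try u_p = A*cos(5*t) + B*sin(5*t). Substituting and equating the coefficients of cos(5t) and sin(5t) gives A = 7/101, B = -70/101, so u_p = -70*sin(5*t)/101 + 7*cos(5*t)/101.

u = -70*sin(5*t)/101 + 7*cos(5*t)/101 + C1*cos(5*t)*exp(t) + C2*exp(t)*sin(5*t)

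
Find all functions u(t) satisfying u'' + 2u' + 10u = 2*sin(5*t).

u = -6*sin(5*t)/65 - 4*cos(5*t)/65 + C1*cos(3*t)*exp(-t) + C2*exp(-t)*sin(3*t)

Characteristic equation r² + 2r + 10 = 0 has discriminant (2)² - 4·(10) = -36 < 0, so r = -1 ± 3i.
Hence u_h = C1*cos(3*t)*exp(-t) + C2*exp(-t)*sin(3*t).
Try u_p = A*cos(5*t) + B*sin(5*t). Substituting and equating the coefficients of cos(5t) and sin(5t) gives A = -4/65, B = -6/65, so u_p = -6*sin(5*t)/65 - 4*cos(5*t)/65.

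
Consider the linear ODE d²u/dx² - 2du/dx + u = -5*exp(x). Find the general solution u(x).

Characteristic equation r² - 2r + 1 = 0 has discriminant (-2)² - 4·(1) = 0, so r = 1 is a repeated root.
Hence u_h = (C1 + C2*x)*exp(x).
Since exp(x) solves the homogeneous equation (r = 1 is a root of multiplicity 2), multiply the trial by x^2. Try u_p = A*x^2*exp(x). Substituting into the equation and dividing by exp(x) gives A = -5/2, so u_p = -5*x^2*exp(x)/2.

u = C1*exp(x) - 5*x**2*exp(x)/2 + C2*x*exp(x)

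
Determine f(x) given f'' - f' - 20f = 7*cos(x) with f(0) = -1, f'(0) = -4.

Characteristic equation r² - r - 20 = 0 factors as (r + 4)(r - 5) = 0, so r = -4, 5.
Hence f_h = C1*exp(-4*x) + C2*exp(5*x).
Try f_p = A*cos(x) + B*sin(x). Substituting and equating the coefficients of cos(x) and sin(x) gives A = -147/442, B = -7/442, so f_p = -147*cos(x)/442 - 7*sin(x)/442.
General solution: f = -147*cos(x)/442 - 7*sin(x)/442 + C1*exp(-4*x) + C2*exp(5*x).
Apply the initial conditions: f(0) = -147/442 + C1 + C2 = -1 and f'(0) = -7/442 - 4*C1 + 5*C2 = -4. Solving gives C1 = 11/153, C2 = -173/234.

f = -173*exp(5*x)/234 - 147*cos(x)/442 - 7*sin(x)/442 + 11*exp(-4*x)/153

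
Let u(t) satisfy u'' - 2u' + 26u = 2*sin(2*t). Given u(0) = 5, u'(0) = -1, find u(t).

Characteristic equation r² - 2r + 26 = 0 has discriminant (-2)² - 4·(26) = -100 < 0, so r = 1 ± 5i.
Hence u_h = C1*cos(5*t)*exp(t) + C2*exp(t)*sin(5*t).
Try u_p = A*cos(2*t) + B*sin(2*t). Substituting and equating the coefficients of cos(2t) and sin(2t) gives A = 2/125, B = 11/125, so u_p = 2*cos(2*t)/125 + 11*sin(2*t)/125.
General solution: u = 2*cos(2*t)/125 + 11*sin(2*t)/125 + C1*cos(5*t)*exp(t) + C2*exp(t)*sin(5*t).
Apply the initial conditions: u(0) = 2/125 + C1 = 5 and u'(0) = 22/125 + C1 + 5*C2 = -1. Solving gives C1 = 623/125, C2 = -154/125.

u = 2*cos(2*t)/125 + 11*sin(2*t)/125 - 154*exp(t)*sin(5*t)/125 + 623*cos(5*t)*exp(t)/125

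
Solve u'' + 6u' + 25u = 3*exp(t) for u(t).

u = 3*exp(t)/32 + C1*cos(4*t)*exp(-3*t) + C2*exp(-3*t)*sin(4*t)

Characteristic equation r² + 6r + 25 = 0 has discriminant (6)² - 4·(25) = -64 < 0, so r = -3 ± 4i.
Hence u_h = C1*cos(4*t)*exp(-3*t) + C2*exp(-3*t)*sin(4*t).
Try u_p = A*exp(t). Substituting into the equation and dividing by exp(t) gives A = 3/32, so u_p = 3*exp(t)/32.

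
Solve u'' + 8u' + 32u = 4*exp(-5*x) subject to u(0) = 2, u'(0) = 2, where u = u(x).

Characteristic equation r² + 8r + 32 = 0 has discriminant (8)² - 4·(32) = -64 < 0, so r = -4 ± 4i.
Hence u_h = C1*cos(4*x)*exp(-4*x) + C2*exp(-4*x)*sin(4*x).
Try u_p = A*exp(-5*x). Substituting into the equation and dividing by exp(-5*x) gives A = 4/17, so u_p = 4*exp(-5*x)/17.
General solution: u = 4*exp(-5*x)/17 + C1*cos(4*x)*exp(-4*x) + C2*exp(-4*x)*sin(4*x).
Apply the initial conditions: u(0) = 4/17 + C1 = 2 and u'(0) = -20/17 - 4*C1 + 4*C2 = 2. Solving gives C1 = 30/17, C2 = 87/34.

u = 4*exp(-5*x)/17 + 30*cos(4*x)*exp(-4*x)/17 + 87*exp(-4*x)*sin(4*x)/34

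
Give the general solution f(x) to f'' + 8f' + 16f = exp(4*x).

Characteristic equation r² + 8r + 16 = 0 has discriminant (8)² - 4·(16) = 0, so r = -4 is a repeated root.
Hence f_h = (C1 + C2*x)*exp(-4*x).
Try f_p = A*exp(4*x). Substituting into the equation and dividing by exp(4*x) gives A = 1/64, so f_p = exp(4*x)/64.

f = exp(4*x)/64 + C1*exp(-4*x) + C2*x*exp(-4*x)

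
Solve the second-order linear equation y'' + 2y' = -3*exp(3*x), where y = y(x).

Characteristic equation r² + 2r = 0 factors as (r + 2)r = 0, so r = -2, 0.
Hence y_h = C1*exp(-2*x) + C2.
Try y_p = A*exp(3*x). Substituting into the equation and dividing by exp(3*x) gives A = -1/5, so y_p = -exp(3*x)/5.

y = C2 - exp(3*x)/5 + C1*exp(-2*x)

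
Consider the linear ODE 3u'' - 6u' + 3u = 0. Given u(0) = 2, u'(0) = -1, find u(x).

u = 2*exp(x) - 3*x*exp(x)

Divide through by 3: u'' - 2u' + u = 0.
Characteristic equation r² - 2r + 1 = 0 has discriminant (-2)² - 4·(1) = 0, so r = 1 is a repeated root.
Hence u_h = (C1 + C2*x)*exp(x).
Apply the initial conditions: u(0) = C1 = 2 and u'(0) = C1 + C2 = -1. Solving gives C1 = 2, C2 = -3.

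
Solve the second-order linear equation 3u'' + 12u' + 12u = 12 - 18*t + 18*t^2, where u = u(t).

Divide through by 3: u'' + 4u' + 4u = 4 - 6*t + 6*t^2.
Characteristic equation r² + 4r + 4 = 0 has discriminant (4)² - 4·(4) = 0, so r = -2 is a repeated root.
Hence u_h = (C1 + C2*t)*exp(-2*t).
For the particular solution try u_p = A0 + A1*t + A2*t^2. Substituting and matching coefficients of each power of t gives A0 = 19/4, A1 = -9/2, A2 = 3/2, so u_p = 19/4 - 9*t/2 + 3*t^2/2.

u = 19/4 - 9*t/2 + 3*t**2/2 + C1*exp(-2*t) + C2*t*exp(-2*t)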